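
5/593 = 5/593 = 0.01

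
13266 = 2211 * 6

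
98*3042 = 298116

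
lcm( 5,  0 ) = 0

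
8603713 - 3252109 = 5351604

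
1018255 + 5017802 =6036057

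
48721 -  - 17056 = 65777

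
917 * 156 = 143052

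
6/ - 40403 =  - 1 + 40397/40403=- 0.00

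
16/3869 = 16/3869 = 0.00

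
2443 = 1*2443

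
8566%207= 79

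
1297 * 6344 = 8228168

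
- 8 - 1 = -9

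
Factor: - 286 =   -  2^1*11^1*13^1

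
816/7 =816/7 =116.57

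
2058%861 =336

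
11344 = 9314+2030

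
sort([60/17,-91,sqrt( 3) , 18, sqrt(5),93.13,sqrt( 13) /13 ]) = [ - 91,sqrt(13)/13 , sqrt(3), sqrt( 5),60/17,18,93.13 ]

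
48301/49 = 48301/49 = 985.73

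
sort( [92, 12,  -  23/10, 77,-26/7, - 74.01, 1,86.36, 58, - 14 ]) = [ - 74.01, - 14, - 26/7, - 23/10, 1, 12 , 58,77,86.36, 92 ]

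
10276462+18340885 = 28617347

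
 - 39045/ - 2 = 39045/2 = 19522.50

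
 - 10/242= - 5/121 = - 0.04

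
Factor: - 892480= - 2^6*5^1*2789^1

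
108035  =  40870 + 67165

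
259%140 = 119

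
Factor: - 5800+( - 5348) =-11148 = - 2^2*3^1*929^1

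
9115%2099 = 719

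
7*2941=20587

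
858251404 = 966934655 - 108683251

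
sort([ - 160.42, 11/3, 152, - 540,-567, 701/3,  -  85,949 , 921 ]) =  [ -567,-540, - 160.42, -85, 11/3 , 152, 701/3,921, 949] 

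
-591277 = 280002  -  871279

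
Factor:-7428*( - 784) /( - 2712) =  - 242648/113= -2^3*7^2*113^( - 1 )*619^1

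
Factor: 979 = 11^1*89^1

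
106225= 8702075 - 8595850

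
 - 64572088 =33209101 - 97781189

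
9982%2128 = 1470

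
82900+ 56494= 139394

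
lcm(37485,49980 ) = 149940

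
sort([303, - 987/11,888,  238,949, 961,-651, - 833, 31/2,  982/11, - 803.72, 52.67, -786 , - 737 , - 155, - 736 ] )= [ - 833, - 803.72 , -786, - 737, - 736, - 651, - 155, - 987/11,  31/2, 52.67 , 982/11, 238, 303, 888, 949, 961]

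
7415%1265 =1090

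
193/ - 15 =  - 13 + 2/15 = -12.87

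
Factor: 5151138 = 2^1*3^1*389^1*2207^1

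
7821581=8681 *901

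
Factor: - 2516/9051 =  - 2^2*  3^(  -  1 ) * 7^( - 1 )*17^1*37^1*431^( - 1 ) 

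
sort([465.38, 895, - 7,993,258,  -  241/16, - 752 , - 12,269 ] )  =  [ - 752,-241/16, - 12, - 7, 258, 269, 465.38,895 , 993]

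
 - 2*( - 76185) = 152370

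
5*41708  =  208540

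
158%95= 63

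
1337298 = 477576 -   -  859722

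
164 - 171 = -7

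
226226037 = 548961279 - 322735242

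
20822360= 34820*598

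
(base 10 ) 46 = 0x2E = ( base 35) 1B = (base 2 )101110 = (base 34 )1C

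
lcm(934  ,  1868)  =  1868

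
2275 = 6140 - 3865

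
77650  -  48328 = 29322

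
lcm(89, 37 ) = 3293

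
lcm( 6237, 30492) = 274428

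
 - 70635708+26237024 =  - 44398684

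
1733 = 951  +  782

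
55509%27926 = 27583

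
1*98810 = 98810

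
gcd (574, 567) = 7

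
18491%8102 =2287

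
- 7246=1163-8409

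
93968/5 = 93968/5 = 18793.60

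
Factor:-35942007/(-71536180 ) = 2^( - 2 )*3^1*5^( - 1 ) * 3576809^ (-1)*11980669^1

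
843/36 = 23 + 5/12 = 23.42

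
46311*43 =1991373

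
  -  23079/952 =-25 + 103/136 = - 24.24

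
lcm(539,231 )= 1617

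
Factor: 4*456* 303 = 552672  =  2^5*3^2* 19^1*101^1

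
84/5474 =6/391 = 0.02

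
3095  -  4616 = - 1521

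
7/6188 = 1/884 = 0.00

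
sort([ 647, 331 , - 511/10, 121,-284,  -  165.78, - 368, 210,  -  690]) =[ - 690 , - 368, -284, - 165.78, -511/10,121,210, 331,647 ] 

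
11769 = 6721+5048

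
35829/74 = 35829/74 = 484.18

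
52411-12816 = 39595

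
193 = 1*193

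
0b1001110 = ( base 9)86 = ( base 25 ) 33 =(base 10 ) 78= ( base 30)2i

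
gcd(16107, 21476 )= 5369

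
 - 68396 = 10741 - 79137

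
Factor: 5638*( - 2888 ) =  -16282544=-2^4*19^2*2819^1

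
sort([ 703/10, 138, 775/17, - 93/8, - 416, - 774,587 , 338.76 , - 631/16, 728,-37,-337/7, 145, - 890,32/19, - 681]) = [ -890, -774, - 681, - 416, - 337/7, - 631/16,-37,-93/8, 32/19,775/17, 703/10 , 138, 145,  338.76, 587, 728 ]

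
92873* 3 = 278619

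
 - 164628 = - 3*54876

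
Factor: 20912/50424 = 2^1*3^( - 1)*11^( - 1 ) * 191^( - 1) * 1307^1 = 2614/6303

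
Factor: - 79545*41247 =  - 3280992615 = -3^3*5^1*4583^1*5303^1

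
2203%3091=2203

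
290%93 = 11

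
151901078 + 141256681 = 293157759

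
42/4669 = 6/667 = 0.01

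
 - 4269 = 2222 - 6491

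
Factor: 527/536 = 2^ ( - 3)*17^1*31^1*67^( - 1) 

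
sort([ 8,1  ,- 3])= [ - 3,1,8] 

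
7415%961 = 688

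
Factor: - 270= - 2^1 * 3^3*5^1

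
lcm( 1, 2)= 2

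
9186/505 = 18  +  96/505=18.19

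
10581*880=9311280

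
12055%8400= 3655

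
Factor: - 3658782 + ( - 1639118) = -5297900 = -  2^2* 5^2 * 31^1*1709^1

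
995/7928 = 995/7928=   0.13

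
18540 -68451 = -49911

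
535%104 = 15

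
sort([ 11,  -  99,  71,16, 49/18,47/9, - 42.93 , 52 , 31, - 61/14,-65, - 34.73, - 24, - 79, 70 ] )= [ - 99, - 79, - 65, - 42.93, -34.73 ,-24 , - 61/14, 49/18,47/9, 11,16, 31, 52, 70,  71]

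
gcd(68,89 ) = 1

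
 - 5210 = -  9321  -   - 4111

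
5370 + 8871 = 14241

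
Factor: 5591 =5591^1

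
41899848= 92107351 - 50207503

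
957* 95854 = 91732278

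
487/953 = 487/953 = 0.51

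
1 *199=199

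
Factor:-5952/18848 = -6/19 =-2^1*3^1*19^ ( - 1) 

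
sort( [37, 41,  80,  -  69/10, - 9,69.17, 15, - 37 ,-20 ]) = [ - 37, - 20,-9, - 69/10, 15 , 37,41,  69.17,80 ] 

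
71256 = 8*8907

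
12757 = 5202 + 7555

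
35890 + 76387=112277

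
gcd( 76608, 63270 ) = 342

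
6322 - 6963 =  - 641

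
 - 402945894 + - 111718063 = -514663957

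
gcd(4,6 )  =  2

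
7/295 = 7/295  =  0.02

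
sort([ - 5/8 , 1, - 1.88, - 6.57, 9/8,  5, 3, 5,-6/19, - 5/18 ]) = [-6.57, - 1.88, - 5/8, - 6/19, - 5/18, 1, 9/8, 3,5, 5 ]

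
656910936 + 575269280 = 1232180216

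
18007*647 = 11650529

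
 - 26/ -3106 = 13/1553 = 0.01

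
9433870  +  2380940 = 11814810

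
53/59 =53/59 = 0.90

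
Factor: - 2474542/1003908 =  -1237271/501954 = - 2^( - 1 )*3^(  -  1 )*7^1*269^(  -  1)*311^(  -  1)*176753^1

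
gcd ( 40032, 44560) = 16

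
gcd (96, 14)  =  2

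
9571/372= 25 + 271/372 = 25.73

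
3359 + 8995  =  12354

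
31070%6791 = 3906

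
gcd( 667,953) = 1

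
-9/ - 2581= 9/2581=0.00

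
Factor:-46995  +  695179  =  2^3*81023^1=648184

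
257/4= 257/4 = 64.25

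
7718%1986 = 1760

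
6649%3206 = 237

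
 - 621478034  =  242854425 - 864332459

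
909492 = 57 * 15956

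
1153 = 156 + 997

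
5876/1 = 5876 = 5876.00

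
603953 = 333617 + 270336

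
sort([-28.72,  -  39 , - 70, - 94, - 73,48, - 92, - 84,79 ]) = [ - 94, - 92, - 84,- 73, - 70, - 39, - 28.72,48, 79]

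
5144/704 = 7 + 27/88  =  7.31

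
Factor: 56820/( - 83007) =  - 2^2*3^( - 1)*5^1*  23^(- 1)*401^( - 1)*947^1 = - 18940/27669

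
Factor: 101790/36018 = 65/23 = 5^1 *13^1*23^ ( - 1)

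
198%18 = 0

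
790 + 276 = 1066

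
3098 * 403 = 1248494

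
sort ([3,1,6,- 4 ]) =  [ -4, 1,3,  6]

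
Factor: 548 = 2^2*137^1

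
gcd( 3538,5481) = 29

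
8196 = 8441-245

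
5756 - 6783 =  - 1027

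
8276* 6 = 49656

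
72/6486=12/1081 = 0.01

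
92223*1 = 92223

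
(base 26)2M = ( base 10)74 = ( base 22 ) 38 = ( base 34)26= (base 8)112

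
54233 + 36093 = 90326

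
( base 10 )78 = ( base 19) 42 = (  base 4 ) 1032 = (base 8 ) 116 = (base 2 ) 1001110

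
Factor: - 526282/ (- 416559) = 2^1*3^( - 1) * 11^(  -  1)*13^( - 1)*271^1 = 542/429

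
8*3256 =26048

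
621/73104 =207/24368 = 0.01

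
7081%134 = 113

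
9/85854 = 3/28618 = 0.00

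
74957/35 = 2141 + 22/35 = 2141.63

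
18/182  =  9/91 = 0.10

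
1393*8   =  11144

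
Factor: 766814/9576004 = 383407/4788002 = 2^( - 1)* 23^( - 1)*467^1*821^1 *104087^( - 1) 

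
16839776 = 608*27697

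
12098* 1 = 12098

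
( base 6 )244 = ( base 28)3G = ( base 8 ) 144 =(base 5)400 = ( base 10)100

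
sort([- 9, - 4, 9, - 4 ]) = [ - 9, - 4 , - 4, 9] 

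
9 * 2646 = 23814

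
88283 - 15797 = 72486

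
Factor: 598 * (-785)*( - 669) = 2^1 * 3^1 * 5^1 * 13^1*23^1*157^1 * 223^1 = 314048670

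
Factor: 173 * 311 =53803 = 173^1*311^1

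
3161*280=885080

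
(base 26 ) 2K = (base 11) 66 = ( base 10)72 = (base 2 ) 1001000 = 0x48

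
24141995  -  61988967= - 37846972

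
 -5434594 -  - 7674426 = 2239832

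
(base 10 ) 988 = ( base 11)819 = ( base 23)1jm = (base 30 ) 12S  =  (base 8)1734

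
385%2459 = 385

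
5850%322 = 54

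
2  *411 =822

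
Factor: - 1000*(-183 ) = 183000 = 2^3*3^1*5^3*61^1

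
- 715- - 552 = -163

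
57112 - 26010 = 31102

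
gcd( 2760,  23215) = 5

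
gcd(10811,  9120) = 19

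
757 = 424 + 333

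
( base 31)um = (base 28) 160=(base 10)952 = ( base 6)4224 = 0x3b8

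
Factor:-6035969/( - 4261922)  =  2^(-1 )*7^ ( - 2 )*17^1*157^( - 1)*277^(-1 )*355057^1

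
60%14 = 4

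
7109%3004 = 1101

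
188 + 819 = 1007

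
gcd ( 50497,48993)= 1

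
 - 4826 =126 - 4952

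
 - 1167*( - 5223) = 6095241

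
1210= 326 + 884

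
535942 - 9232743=-8696801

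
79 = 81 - 2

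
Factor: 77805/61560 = 91/72 = 2^( - 3 ) * 3^(-2 ) *7^1 * 13^1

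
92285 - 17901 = 74384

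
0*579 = 0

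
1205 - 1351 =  -146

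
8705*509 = 4430845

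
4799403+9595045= 14394448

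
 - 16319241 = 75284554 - 91603795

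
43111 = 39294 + 3817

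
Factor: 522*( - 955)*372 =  - 185445720=- 2^3*3^3*5^1 * 29^1*31^1*191^1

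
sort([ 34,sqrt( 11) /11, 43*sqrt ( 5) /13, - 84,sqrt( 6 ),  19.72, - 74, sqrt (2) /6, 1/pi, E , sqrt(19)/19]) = [ - 84 ,-74,  sqrt(19 ) /19, sqrt( 2) /6, sqrt( 11) /11,1/pi, sqrt ( 6 ), E, 43 * sqrt (5) /13, 19.72,34] 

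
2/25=2/25 = 0.08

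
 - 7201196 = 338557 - 7539753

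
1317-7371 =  - 6054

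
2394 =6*399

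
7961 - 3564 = 4397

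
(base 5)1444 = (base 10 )249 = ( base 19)d2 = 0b11111001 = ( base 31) 81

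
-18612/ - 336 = 55 + 11/28  =  55.39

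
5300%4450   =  850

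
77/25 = 3  +  2/25 = 3.08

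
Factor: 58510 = 2^1*5^1*5851^1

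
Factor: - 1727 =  - 11^1 * 157^1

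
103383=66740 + 36643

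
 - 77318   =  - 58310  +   - 19008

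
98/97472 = 49/48736 = 0.00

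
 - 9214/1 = - 9214 = - 9214.00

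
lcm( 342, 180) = 3420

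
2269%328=301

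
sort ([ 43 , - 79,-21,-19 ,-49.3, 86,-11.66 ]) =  [ -79,  -  49.3, -21,-19,-11.66,43, 86]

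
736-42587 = -41851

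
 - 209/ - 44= 19/4 = 4.75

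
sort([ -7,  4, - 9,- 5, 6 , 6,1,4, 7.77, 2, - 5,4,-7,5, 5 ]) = [ - 9,-7, -7,-5,- 5,1,2,4, 4, 4,  5, 5,6,6,  7.77 ]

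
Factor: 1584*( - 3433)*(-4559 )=2^4*3^2 *11^1*47^1 * 97^1*3433^1 = 24791258448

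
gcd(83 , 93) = 1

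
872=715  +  157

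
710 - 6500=- 5790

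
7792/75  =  7792/75 = 103.89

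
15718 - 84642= - 68924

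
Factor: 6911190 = 2^1*3^3*5^1*11^1*13^1 * 179^1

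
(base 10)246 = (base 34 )78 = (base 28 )8M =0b11110110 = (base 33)7f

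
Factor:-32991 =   -  3^1*7^1*1571^1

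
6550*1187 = 7774850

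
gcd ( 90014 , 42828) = 2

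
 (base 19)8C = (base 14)ba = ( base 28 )5O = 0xA4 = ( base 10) 164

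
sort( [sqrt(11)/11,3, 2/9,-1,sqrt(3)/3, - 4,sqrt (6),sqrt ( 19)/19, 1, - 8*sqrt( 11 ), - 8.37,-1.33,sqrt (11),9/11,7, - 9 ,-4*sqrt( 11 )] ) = [-8*sqrt( 11 ), - 4 * sqrt(11), - 9, - 8.37, - 4, - 1.33 ,-1,2/9, sqrt( 19 ) /19, sqrt(11 )/11,sqrt( 3) /3,9/11, 1,sqrt(6 ), 3,  sqrt(11),7 ] 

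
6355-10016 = -3661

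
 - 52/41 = -2+30/41 = - 1.27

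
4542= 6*757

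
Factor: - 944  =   - 2^4*59^1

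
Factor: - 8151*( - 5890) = 2^1* 3^1*5^1*11^1*13^1*19^2*31^1 = 48009390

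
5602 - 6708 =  - 1106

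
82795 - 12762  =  70033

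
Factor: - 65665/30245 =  - 263^( - 1 )*571^1=-571/263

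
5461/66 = 82 + 49/66=82.74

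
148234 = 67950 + 80284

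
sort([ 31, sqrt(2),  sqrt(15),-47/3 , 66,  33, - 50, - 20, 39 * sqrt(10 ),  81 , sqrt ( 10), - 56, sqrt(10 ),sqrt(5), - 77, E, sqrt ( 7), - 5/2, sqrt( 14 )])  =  [ - 77,-56, - 50 ,-20,-47/3, - 5/2, sqrt( 2),sqrt(5 ), sqrt(7), E,sqrt(10 ), sqrt(10) , sqrt(14), sqrt ( 15), 31, 33,66,  81, 39*sqrt(10)]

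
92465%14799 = 3671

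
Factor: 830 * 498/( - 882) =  - 2^1*3^( - 1)*  5^1 * 7^( - 2)*83^2 =- 68890/147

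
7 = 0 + 7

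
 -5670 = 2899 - 8569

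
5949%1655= 984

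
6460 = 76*85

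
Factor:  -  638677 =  -13^1*73^1*673^1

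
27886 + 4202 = 32088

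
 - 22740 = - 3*7580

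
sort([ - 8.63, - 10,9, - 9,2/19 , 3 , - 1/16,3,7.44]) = [ - 10, - 9,-8.63, - 1/16,2/19, 3, 3, 7.44,9 ]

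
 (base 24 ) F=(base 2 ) 1111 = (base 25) F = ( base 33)F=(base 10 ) 15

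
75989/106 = 716  +  93/106  =  716.88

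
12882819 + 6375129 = 19257948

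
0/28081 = 0 = 0.00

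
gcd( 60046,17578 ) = 2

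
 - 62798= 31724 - 94522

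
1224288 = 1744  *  702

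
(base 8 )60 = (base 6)120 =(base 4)300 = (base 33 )1F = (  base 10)48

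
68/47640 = 17/11910 =0.00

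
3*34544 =103632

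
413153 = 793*521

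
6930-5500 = 1430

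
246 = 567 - 321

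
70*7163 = 501410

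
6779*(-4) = - 27116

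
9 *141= 1269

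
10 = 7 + 3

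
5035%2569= 2466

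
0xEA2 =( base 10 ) 3746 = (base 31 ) 3rq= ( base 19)a73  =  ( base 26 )5e2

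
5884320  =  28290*208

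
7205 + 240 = 7445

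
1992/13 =153 + 3/13 = 153.23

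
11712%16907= 11712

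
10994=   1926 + 9068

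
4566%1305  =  651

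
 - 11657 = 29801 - 41458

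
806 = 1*806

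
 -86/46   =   - 43/23 = -1.87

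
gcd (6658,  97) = 1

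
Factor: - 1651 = -13^1*127^1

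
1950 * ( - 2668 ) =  - 5202600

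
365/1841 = 365/1841 = 0.20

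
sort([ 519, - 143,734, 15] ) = [ - 143,15, 519, 734] 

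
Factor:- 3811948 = - 2^2*7^1*109^1*1249^1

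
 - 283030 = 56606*( - 5 )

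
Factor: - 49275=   -  3^3 *5^2 * 73^1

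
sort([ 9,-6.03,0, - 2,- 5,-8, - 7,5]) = [-8 , - 7, - 6.03, - 5, - 2,  0 , 5, 9 ]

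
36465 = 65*561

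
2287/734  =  2287/734  =  3.12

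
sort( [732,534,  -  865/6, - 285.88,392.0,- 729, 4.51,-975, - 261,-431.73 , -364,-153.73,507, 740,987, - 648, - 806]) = [-975,- 806,  -  729 ,-648,-431.73, - 364, - 285.88, - 261,-153.73, - 865/6, 4.51, 392.0,507,534, 732,  740,987]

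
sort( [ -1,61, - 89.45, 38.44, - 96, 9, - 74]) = [  -  96,-89.45,-74,-1,9, 38.44, 61 ] 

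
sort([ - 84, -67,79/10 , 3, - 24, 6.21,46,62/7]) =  [ - 84, -67, -24,3,  6.21,79/10, 62/7, 46 ] 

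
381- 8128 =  -7747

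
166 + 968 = 1134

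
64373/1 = 64373 =64373.00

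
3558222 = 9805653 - 6247431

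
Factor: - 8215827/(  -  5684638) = 2^(  -  1)*3^1 *29^( - 1)*727^1*3767^1* 98011^( - 1)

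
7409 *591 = 4378719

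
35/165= 7/33= 0.21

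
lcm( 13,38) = 494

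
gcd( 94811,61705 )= 1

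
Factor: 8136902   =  2^1*19^1*214129^1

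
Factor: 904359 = 3^1 * 487^1*619^1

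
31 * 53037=1644147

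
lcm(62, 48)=1488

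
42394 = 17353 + 25041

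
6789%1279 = 394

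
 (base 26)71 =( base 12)133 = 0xB7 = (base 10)183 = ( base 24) 7f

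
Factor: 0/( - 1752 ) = 0^1 = 0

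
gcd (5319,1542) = 3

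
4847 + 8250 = 13097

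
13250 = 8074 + 5176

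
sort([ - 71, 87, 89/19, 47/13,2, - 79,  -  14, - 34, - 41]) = [-79 , - 71, - 41, - 34, - 14, 2, 47/13,89/19, 87 ]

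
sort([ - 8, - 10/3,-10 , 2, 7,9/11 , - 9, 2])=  [ - 10,-9,- 8, - 10/3 , 9/11,2, 2,7] 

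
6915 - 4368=2547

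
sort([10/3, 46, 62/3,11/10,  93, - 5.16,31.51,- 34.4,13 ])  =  [-34.4, - 5.16,11/10, 10/3, 13, 62/3, 31.51,46 , 93 ]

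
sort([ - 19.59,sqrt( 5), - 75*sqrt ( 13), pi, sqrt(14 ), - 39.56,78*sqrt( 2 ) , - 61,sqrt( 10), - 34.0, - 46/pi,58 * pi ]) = [ - 75*sqrt( 13), - 61, - 39.56, - 34.0, - 19.59, - 46/pi , sqrt( 5),pi,sqrt( 10),sqrt(14),  78*sqrt( 2),58 * pi ]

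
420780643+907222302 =1328002945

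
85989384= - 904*(-95121 ) 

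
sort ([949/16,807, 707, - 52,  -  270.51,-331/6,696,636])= [ - 270.51, - 331/6, - 52,949/16 , 636, 696,707,807]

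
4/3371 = 4/3371 = 0.00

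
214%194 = 20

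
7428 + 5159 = 12587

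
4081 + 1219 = 5300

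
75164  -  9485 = 65679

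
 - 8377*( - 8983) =75250591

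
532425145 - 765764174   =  -233339029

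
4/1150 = 2/575 = 0.00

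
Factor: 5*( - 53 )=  - 5^1*53^1 = - 265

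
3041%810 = 611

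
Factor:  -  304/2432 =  -1/8  =  - 2^( - 3 ) 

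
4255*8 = 34040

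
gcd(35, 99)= 1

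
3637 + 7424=11061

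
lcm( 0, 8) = 0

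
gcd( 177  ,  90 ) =3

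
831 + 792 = 1623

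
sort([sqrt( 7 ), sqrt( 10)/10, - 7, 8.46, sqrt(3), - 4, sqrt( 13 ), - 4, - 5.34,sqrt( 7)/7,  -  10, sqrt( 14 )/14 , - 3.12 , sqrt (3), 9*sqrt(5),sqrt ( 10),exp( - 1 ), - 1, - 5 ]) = [ - 10, - 7,-5.34 ,  -  5, - 4,- 4, - 3.12,-1 , sqrt( 14)/14, sqrt( 10)/10, exp( -1), sqrt( 7)/7, sqrt( 3),  sqrt( 3) , sqrt( 7 ),sqrt( 10), sqrt( 13),  8.46,9*sqrt( 5)] 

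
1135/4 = 1135/4= 283.75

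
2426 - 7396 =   -  4970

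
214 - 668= - 454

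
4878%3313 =1565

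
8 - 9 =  -1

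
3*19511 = 58533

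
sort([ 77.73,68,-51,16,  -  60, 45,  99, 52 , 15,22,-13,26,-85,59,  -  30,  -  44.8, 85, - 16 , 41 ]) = [ - 85,-60, - 51,  -  44.8,-30, - 16, - 13,15, 16,22,26,  41, 45,  52, 59,68, 77.73,85,99 ] 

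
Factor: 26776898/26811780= 2^ ( - 1)*3^( - 1)*5^(-1)*446863^ (-1 )*13388449^1 = 13388449/13405890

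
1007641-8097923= - 7090282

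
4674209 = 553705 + 4120504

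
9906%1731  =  1251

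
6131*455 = 2789605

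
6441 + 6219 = 12660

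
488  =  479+9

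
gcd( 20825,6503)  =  7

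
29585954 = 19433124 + 10152830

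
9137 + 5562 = 14699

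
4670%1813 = 1044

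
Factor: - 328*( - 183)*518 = 2^4*3^1* 7^1*37^1*41^1*61^1 =31092432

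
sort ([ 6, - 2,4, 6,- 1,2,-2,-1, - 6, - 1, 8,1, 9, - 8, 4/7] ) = [ - 8, - 6 , -2,-2, - 1, - 1 , - 1,  4/7, 1, 2,4, 6,6,8 , 9]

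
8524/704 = 12+19/176 = 12.11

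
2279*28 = 63812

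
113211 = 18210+95001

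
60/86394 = 10/14399 = 0.00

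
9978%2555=2313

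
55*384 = 21120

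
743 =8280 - 7537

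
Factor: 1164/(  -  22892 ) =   -  3^1 * 59^(  -  1 ) = -3/59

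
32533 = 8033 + 24500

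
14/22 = 7/11= 0.64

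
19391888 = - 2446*( - 7928 ) 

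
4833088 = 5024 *962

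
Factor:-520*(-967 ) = 502840= 2^3*5^1*13^1*967^1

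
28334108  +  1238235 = 29572343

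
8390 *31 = 260090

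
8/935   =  8/935 = 0.01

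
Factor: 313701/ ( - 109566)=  - 104567/36522  =  -2^( - 1)*3^(  -  2 )*17^1 * 2029^( - 1)*6151^1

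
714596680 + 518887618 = 1233484298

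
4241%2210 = 2031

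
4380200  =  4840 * 905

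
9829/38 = 9829/38  =  258.66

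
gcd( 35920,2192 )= 16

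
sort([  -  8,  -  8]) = [  -  8, - 8 ]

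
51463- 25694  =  25769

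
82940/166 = 41470/83 = 499.64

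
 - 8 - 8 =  - 16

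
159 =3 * 53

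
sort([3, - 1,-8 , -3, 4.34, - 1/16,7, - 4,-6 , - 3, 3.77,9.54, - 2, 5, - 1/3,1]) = [ - 8, - 6, - 4, - 3,-3, -2,- 1 , - 1/3, - 1/16, 1,  3,3.77,4.34, 5, 7, 9.54]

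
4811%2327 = 157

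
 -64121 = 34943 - 99064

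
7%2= 1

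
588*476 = 279888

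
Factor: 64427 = 11^1*5857^1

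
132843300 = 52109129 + 80734171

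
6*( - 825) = - 4950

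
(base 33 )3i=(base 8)165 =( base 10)117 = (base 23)52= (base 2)1110101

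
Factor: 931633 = 499^1*1867^1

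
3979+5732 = 9711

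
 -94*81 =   -  7614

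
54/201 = 18/67  =  0.27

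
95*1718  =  163210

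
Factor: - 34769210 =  - 2^1 * 5^1 * 7^1*496703^1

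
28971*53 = 1535463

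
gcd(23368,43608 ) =184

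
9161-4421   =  4740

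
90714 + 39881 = 130595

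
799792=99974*8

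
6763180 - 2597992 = 4165188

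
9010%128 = 50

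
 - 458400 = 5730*(-80 ) 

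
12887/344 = 37+ 159/344 = 37.46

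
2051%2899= 2051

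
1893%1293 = 600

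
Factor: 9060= 2^2*3^1 * 5^1*151^1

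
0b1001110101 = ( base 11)522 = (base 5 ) 10004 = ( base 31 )K9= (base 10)629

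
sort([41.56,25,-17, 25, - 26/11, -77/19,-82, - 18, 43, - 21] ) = [-82, - 21, - 18, - 17 , - 77/19,-26/11,25, 25, 41.56,43 ]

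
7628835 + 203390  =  7832225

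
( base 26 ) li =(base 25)me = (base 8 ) 1064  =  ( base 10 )564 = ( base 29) JD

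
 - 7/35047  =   - 7/35047= -0.00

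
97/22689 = 97/22689 = 0.00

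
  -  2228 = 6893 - 9121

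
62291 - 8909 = 53382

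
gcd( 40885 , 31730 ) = 5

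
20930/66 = 10465/33 = 317.12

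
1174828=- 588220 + 1763048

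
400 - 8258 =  - 7858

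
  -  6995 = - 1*6995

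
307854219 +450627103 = 758481322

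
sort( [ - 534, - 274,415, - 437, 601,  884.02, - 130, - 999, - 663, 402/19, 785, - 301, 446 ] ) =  [ - 999,- 663, - 534, - 437, - 301, -274, - 130, 402/19,415, 446, 601, 785, 884.02 ] 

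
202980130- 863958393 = -660978263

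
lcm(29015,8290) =58030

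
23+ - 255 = -232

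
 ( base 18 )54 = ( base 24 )3M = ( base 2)1011110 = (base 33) 2S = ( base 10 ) 94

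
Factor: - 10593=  - 3^2*11^1*107^1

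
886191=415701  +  470490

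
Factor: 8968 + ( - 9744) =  - 2^3*97^1 = -776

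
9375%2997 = 384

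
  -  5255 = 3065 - 8320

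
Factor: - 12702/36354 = - 29/83 =-29^1 * 83^( - 1)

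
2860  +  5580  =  8440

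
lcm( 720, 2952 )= 29520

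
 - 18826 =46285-65111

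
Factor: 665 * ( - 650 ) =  - 2^1*5^3*7^1*13^1 *19^1 =- 432250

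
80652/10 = 8065 + 1/5 = 8065.20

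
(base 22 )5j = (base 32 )41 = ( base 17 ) 7a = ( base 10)129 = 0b10000001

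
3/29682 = 1/9894 =0.00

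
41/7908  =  41/7908 = 0.01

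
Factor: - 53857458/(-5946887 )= 2^1*3^2*2992081^1*5946887^( - 1 ) 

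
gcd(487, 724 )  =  1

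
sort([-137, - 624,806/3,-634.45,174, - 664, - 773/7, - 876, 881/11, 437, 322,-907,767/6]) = [  -  907, - 876, - 664,  -  634.45, - 624,- 137,-773/7,881/11, 767/6 , 174, 806/3,322,437]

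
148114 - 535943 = -387829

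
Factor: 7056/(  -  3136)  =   - 9/4  =  - 2^( - 2)*3^2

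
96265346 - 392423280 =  - 296157934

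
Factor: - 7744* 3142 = -2^7 * 11^2*1571^1 = - 24331648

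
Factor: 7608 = 2^3*3^1*317^1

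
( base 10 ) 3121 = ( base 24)5A1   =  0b110000110001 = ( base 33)2sj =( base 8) 6061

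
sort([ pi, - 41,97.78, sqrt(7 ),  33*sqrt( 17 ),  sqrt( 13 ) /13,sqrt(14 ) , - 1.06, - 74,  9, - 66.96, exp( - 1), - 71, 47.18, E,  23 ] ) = [ - 74, - 71,-66.96,- 41, - 1.06, sqrt(13 )/13, exp( - 1), sqrt(7),E, pi, sqrt( 14 ) , 9, 23, 47.18 , 97.78, 33*sqrt( 17) ] 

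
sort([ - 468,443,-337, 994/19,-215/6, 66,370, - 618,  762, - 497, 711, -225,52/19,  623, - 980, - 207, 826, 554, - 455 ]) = [ - 980, - 618 ,  -  497, - 468,  -  455, - 337, - 225, - 207,-215/6, 52/19,994/19 , 66,370, 443,554,623 , 711, 762, 826] 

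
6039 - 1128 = 4911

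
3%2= 1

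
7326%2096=1038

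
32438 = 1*32438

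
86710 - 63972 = 22738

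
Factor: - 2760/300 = -46/5 = - 2^1  *5^( - 1)*23^1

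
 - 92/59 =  - 92/59 = - 1.56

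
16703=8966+7737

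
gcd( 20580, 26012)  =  28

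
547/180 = 547/180 = 3.04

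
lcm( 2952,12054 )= 144648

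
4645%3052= 1593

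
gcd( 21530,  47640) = 10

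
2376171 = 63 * 37717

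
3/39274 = 3/39274 = 0.00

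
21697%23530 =21697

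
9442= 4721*2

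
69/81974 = 69/81974 = 0.00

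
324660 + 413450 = 738110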